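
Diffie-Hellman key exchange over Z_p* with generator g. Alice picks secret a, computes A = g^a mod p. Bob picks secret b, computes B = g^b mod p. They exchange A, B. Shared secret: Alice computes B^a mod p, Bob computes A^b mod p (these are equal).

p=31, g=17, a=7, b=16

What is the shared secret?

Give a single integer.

A = 17^7 mod 31  (bits of 7 = 111)
  bit 0 = 1: r = r^2 * 17 mod 31 = 1^2 * 17 = 1*17 = 17
  bit 1 = 1: r = r^2 * 17 mod 31 = 17^2 * 17 = 10*17 = 15
  bit 2 = 1: r = r^2 * 17 mod 31 = 15^2 * 17 = 8*17 = 12
  -> A = 12
B = 17^16 mod 31  (bits of 16 = 10000)
  bit 0 = 1: r = r^2 * 17 mod 31 = 1^2 * 17 = 1*17 = 17
  bit 1 = 0: r = r^2 mod 31 = 17^2 = 10
  bit 2 = 0: r = r^2 mod 31 = 10^2 = 7
  bit 3 = 0: r = r^2 mod 31 = 7^2 = 18
  bit 4 = 0: r = r^2 mod 31 = 18^2 = 14
  -> B = 14
s = B^a = 14^7 mod 31  (bits of 7 = 111)
  bit 0 = 1: r = r^2 * 14 mod 31 = 1^2 * 14 = 1*14 = 14
  bit 1 = 1: r = r^2 * 14 mod 31 = 14^2 * 14 = 10*14 = 16
  bit 2 = 1: r = r^2 * 14 mod 31 = 16^2 * 14 = 8*14 = 19
  -> s = B^a = 19

Answer: 19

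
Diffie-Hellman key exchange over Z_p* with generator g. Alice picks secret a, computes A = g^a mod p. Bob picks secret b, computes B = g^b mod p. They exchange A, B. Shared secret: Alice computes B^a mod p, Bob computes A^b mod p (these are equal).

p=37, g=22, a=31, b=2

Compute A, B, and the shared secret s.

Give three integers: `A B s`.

Answer: 20 3 30

Derivation:
A = 22^31 mod 37  (bits of 31 = 11111)
  bit 0 = 1: r = r^2 * 22 mod 37 = 1^2 * 22 = 1*22 = 22
  bit 1 = 1: r = r^2 * 22 mod 37 = 22^2 * 22 = 3*22 = 29
  bit 2 = 1: r = r^2 * 22 mod 37 = 29^2 * 22 = 27*22 = 2
  bit 3 = 1: r = r^2 * 22 mod 37 = 2^2 * 22 = 4*22 = 14
  bit 4 = 1: r = r^2 * 22 mod 37 = 14^2 * 22 = 11*22 = 20
  -> A = 20
B = 22^2 mod 37  (bits of 2 = 10)
  bit 0 = 1: r = r^2 * 22 mod 37 = 1^2 * 22 = 1*22 = 22
  bit 1 = 0: r = r^2 mod 37 = 22^2 = 3
  -> B = 3
s = B^a = 3^31 mod 37  (bits of 31 = 11111)
  bit 0 = 1: r = r^2 * 3 mod 37 = 1^2 * 3 = 1*3 = 3
  bit 1 = 1: r = r^2 * 3 mod 37 = 3^2 * 3 = 9*3 = 27
  bit 2 = 1: r = r^2 * 3 mod 37 = 27^2 * 3 = 26*3 = 4
  bit 3 = 1: r = r^2 * 3 mod 37 = 4^2 * 3 = 16*3 = 11
  bit 4 = 1: r = r^2 * 3 mod 37 = 11^2 * 3 = 10*3 = 30
  -> s = B^a = 30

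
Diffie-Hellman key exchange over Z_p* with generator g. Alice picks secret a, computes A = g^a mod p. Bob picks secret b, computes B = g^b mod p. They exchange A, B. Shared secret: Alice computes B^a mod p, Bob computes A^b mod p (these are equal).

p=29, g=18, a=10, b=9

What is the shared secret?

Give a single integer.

Answer: 9

Derivation:
A = 18^10 mod 29  (bits of 10 = 1010)
  bit 0 = 1: r = r^2 * 18 mod 29 = 1^2 * 18 = 1*18 = 18
  bit 1 = 0: r = r^2 mod 29 = 18^2 = 5
  bit 2 = 1: r = r^2 * 18 mod 29 = 5^2 * 18 = 25*18 = 15
  bit 3 = 0: r = r^2 mod 29 = 15^2 = 22
  -> A = 22
B = 18^9 mod 29  (bits of 9 = 1001)
  bit 0 = 1: r = r^2 * 18 mod 29 = 1^2 * 18 = 1*18 = 18
  bit 1 = 0: r = r^2 mod 29 = 18^2 = 5
  bit 2 = 0: r = r^2 mod 29 = 5^2 = 25
  bit 3 = 1: r = r^2 * 18 mod 29 = 25^2 * 18 = 16*18 = 27
  -> B = 27
s = B^a = 27^10 mod 29  (bits of 10 = 1010)
  bit 0 = 1: r = r^2 * 27 mod 29 = 1^2 * 27 = 1*27 = 27
  bit 1 = 0: r = r^2 mod 29 = 27^2 = 4
  bit 2 = 1: r = r^2 * 27 mod 29 = 4^2 * 27 = 16*27 = 26
  bit 3 = 0: r = r^2 mod 29 = 26^2 = 9
  -> s = B^a = 9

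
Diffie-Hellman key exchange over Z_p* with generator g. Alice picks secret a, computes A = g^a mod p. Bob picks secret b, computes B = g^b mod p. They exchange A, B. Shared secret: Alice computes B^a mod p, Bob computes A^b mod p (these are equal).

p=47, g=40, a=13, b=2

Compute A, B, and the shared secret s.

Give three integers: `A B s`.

Answer: 22 2 14

Derivation:
A = 40^13 mod 47  (bits of 13 = 1101)
  bit 0 = 1: r = r^2 * 40 mod 47 = 1^2 * 40 = 1*40 = 40
  bit 1 = 1: r = r^2 * 40 mod 47 = 40^2 * 40 = 2*40 = 33
  bit 2 = 0: r = r^2 mod 47 = 33^2 = 8
  bit 3 = 1: r = r^2 * 40 mod 47 = 8^2 * 40 = 17*40 = 22
  -> A = 22
B = 40^2 mod 47  (bits of 2 = 10)
  bit 0 = 1: r = r^2 * 40 mod 47 = 1^2 * 40 = 1*40 = 40
  bit 1 = 0: r = r^2 mod 47 = 40^2 = 2
  -> B = 2
s = B^a = 2^13 mod 47  (bits of 13 = 1101)
  bit 0 = 1: r = r^2 * 2 mod 47 = 1^2 * 2 = 1*2 = 2
  bit 1 = 1: r = r^2 * 2 mod 47 = 2^2 * 2 = 4*2 = 8
  bit 2 = 0: r = r^2 mod 47 = 8^2 = 17
  bit 3 = 1: r = r^2 * 2 mod 47 = 17^2 * 2 = 7*2 = 14
  -> s = B^a = 14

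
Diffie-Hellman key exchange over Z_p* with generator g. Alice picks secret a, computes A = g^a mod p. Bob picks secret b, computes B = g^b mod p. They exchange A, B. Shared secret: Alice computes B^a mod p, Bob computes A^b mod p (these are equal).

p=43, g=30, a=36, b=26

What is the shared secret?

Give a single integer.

A = 30^36 mod 43  (bits of 36 = 100100)
  bit 0 = 1: r = r^2 * 30 mod 43 = 1^2 * 30 = 1*30 = 30
  bit 1 = 0: r = r^2 mod 43 = 30^2 = 40
  bit 2 = 0: r = r^2 mod 43 = 40^2 = 9
  bit 3 = 1: r = r^2 * 30 mod 43 = 9^2 * 30 = 38*30 = 22
  bit 4 = 0: r = r^2 mod 43 = 22^2 = 11
  bit 5 = 0: r = r^2 mod 43 = 11^2 = 35
  -> A = 35
B = 30^26 mod 43  (bits of 26 = 11010)
  bit 0 = 1: r = r^2 * 30 mod 43 = 1^2 * 30 = 1*30 = 30
  bit 1 = 1: r = r^2 * 30 mod 43 = 30^2 * 30 = 40*30 = 39
  bit 2 = 0: r = r^2 mod 43 = 39^2 = 16
  bit 3 = 1: r = r^2 * 30 mod 43 = 16^2 * 30 = 41*30 = 26
  bit 4 = 0: r = r^2 mod 43 = 26^2 = 31
  -> B = 31
s = B^a = 31^36 mod 43  (bits of 36 = 100100)
  bit 0 = 1: r = r^2 * 31 mod 43 = 1^2 * 31 = 1*31 = 31
  bit 1 = 0: r = r^2 mod 43 = 31^2 = 15
  bit 2 = 0: r = r^2 mod 43 = 15^2 = 10
  bit 3 = 1: r = r^2 * 31 mod 43 = 10^2 * 31 = 14*31 = 4
  bit 4 = 0: r = r^2 mod 43 = 4^2 = 16
  bit 5 = 0: r = r^2 mod 43 = 16^2 = 41
  -> s = B^a = 41

Answer: 41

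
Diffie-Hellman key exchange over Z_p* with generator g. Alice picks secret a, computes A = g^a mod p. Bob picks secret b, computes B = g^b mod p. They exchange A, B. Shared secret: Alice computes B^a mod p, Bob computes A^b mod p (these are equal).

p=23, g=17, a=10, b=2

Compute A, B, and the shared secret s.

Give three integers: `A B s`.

A = 17^10 mod 23  (bits of 10 = 1010)
  bit 0 = 1: r = r^2 * 17 mod 23 = 1^2 * 17 = 1*17 = 17
  bit 1 = 0: r = r^2 mod 23 = 17^2 = 13
  bit 2 = 1: r = r^2 * 17 mod 23 = 13^2 * 17 = 8*17 = 21
  bit 3 = 0: r = r^2 mod 23 = 21^2 = 4
  -> A = 4
B = 17^2 mod 23  (bits of 2 = 10)
  bit 0 = 1: r = r^2 * 17 mod 23 = 1^2 * 17 = 1*17 = 17
  bit 1 = 0: r = r^2 mod 23 = 17^2 = 13
  -> B = 13
s = B^a = 13^10 mod 23  (bits of 10 = 1010)
  bit 0 = 1: r = r^2 * 13 mod 23 = 1^2 * 13 = 1*13 = 13
  bit 1 = 0: r = r^2 mod 23 = 13^2 = 8
  bit 2 = 1: r = r^2 * 13 mod 23 = 8^2 * 13 = 18*13 = 4
  bit 3 = 0: r = r^2 mod 23 = 4^2 = 16
  -> s = B^a = 16

Answer: 4 13 16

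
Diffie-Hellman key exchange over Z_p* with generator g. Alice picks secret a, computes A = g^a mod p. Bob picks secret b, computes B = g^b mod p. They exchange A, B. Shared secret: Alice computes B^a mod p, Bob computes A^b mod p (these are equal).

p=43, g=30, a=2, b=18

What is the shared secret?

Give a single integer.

Answer: 35

Derivation:
A = 30^2 mod 43  (bits of 2 = 10)
  bit 0 = 1: r = r^2 * 30 mod 43 = 1^2 * 30 = 1*30 = 30
  bit 1 = 0: r = r^2 mod 43 = 30^2 = 40
  -> A = 40
B = 30^18 mod 43  (bits of 18 = 10010)
  bit 0 = 1: r = r^2 * 30 mod 43 = 1^2 * 30 = 1*30 = 30
  bit 1 = 0: r = r^2 mod 43 = 30^2 = 40
  bit 2 = 0: r = r^2 mod 43 = 40^2 = 9
  bit 3 = 1: r = r^2 * 30 mod 43 = 9^2 * 30 = 38*30 = 22
  bit 4 = 0: r = r^2 mod 43 = 22^2 = 11
  -> B = 11
s = B^a = 11^2 mod 43  (bits of 2 = 10)
  bit 0 = 1: r = r^2 * 11 mod 43 = 1^2 * 11 = 1*11 = 11
  bit 1 = 0: r = r^2 mod 43 = 11^2 = 35
  -> s = B^a = 35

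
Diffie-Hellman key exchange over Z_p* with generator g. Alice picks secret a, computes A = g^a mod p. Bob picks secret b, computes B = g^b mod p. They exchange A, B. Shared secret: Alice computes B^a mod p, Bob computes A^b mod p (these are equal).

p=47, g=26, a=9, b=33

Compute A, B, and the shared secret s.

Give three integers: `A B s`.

A = 26^9 mod 47  (bits of 9 = 1001)
  bit 0 = 1: r = r^2 * 26 mod 47 = 1^2 * 26 = 1*26 = 26
  bit 1 = 0: r = r^2 mod 47 = 26^2 = 18
  bit 2 = 0: r = r^2 mod 47 = 18^2 = 42
  bit 3 = 1: r = r^2 * 26 mod 47 = 42^2 * 26 = 25*26 = 39
  -> A = 39
B = 26^33 mod 47  (bits of 33 = 100001)
  bit 0 = 1: r = r^2 * 26 mod 47 = 1^2 * 26 = 1*26 = 26
  bit 1 = 0: r = r^2 mod 47 = 26^2 = 18
  bit 2 = 0: r = r^2 mod 47 = 18^2 = 42
  bit 3 = 0: r = r^2 mod 47 = 42^2 = 25
  bit 4 = 0: r = r^2 mod 47 = 25^2 = 14
  bit 5 = 1: r = r^2 * 26 mod 47 = 14^2 * 26 = 8*26 = 20
  -> B = 20
s = B^a = 20^9 mod 47  (bits of 9 = 1001)
  bit 0 = 1: r = r^2 * 20 mod 47 = 1^2 * 20 = 1*20 = 20
  bit 1 = 0: r = r^2 mod 47 = 20^2 = 24
  bit 2 = 0: r = r^2 mod 47 = 24^2 = 12
  bit 3 = 1: r = r^2 * 20 mod 47 = 12^2 * 20 = 3*20 = 13
  -> s = B^a = 13

Answer: 39 20 13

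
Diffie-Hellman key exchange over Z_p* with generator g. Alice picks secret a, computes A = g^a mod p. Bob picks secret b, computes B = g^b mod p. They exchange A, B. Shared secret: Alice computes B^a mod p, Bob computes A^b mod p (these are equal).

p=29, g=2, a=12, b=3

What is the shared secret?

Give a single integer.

A = 2^12 mod 29  (bits of 12 = 1100)
  bit 0 = 1: r = r^2 * 2 mod 29 = 1^2 * 2 = 1*2 = 2
  bit 1 = 1: r = r^2 * 2 mod 29 = 2^2 * 2 = 4*2 = 8
  bit 2 = 0: r = r^2 mod 29 = 8^2 = 6
  bit 3 = 0: r = r^2 mod 29 = 6^2 = 7
  -> A = 7
B = 2^3 mod 29  (bits of 3 = 11)
  bit 0 = 1: r = r^2 * 2 mod 29 = 1^2 * 2 = 1*2 = 2
  bit 1 = 1: r = r^2 * 2 mod 29 = 2^2 * 2 = 4*2 = 8
  -> B = 8
s = B^a = 8^12 mod 29  (bits of 12 = 1100)
  bit 0 = 1: r = r^2 * 8 mod 29 = 1^2 * 8 = 1*8 = 8
  bit 1 = 1: r = r^2 * 8 mod 29 = 8^2 * 8 = 6*8 = 19
  bit 2 = 0: r = r^2 mod 29 = 19^2 = 13
  bit 3 = 0: r = r^2 mod 29 = 13^2 = 24
  -> s = B^a = 24

Answer: 24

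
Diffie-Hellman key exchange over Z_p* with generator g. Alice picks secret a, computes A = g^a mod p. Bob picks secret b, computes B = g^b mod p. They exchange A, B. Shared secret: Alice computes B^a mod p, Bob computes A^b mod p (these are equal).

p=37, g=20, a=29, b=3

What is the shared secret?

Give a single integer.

A = 20^29 mod 37  (bits of 29 = 11101)
  bit 0 = 1: r = r^2 * 20 mod 37 = 1^2 * 20 = 1*20 = 20
  bit 1 = 1: r = r^2 * 20 mod 37 = 20^2 * 20 = 30*20 = 8
  bit 2 = 1: r = r^2 * 20 mod 37 = 8^2 * 20 = 27*20 = 22
  bit 3 = 0: r = r^2 mod 37 = 22^2 = 3
  bit 4 = 1: r = r^2 * 20 mod 37 = 3^2 * 20 = 9*20 = 32
  -> A = 32
B = 20^3 mod 37  (bits of 3 = 11)
  bit 0 = 1: r = r^2 * 20 mod 37 = 1^2 * 20 = 1*20 = 20
  bit 1 = 1: r = r^2 * 20 mod 37 = 20^2 * 20 = 30*20 = 8
  -> B = 8
s = B^a = 8^29 mod 37  (bits of 29 = 11101)
  bit 0 = 1: r = r^2 * 8 mod 37 = 1^2 * 8 = 1*8 = 8
  bit 1 = 1: r = r^2 * 8 mod 37 = 8^2 * 8 = 27*8 = 31
  bit 2 = 1: r = r^2 * 8 mod 37 = 31^2 * 8 = 36*8 = 29
  bit 3 = 0: r = r^2 mod 37 = 29^2 = 27
  bit 4 = 1: r = r^2 * 8 mod 37 = 27^2 * 8 = 26*8 = 23
  -> s = B^a = 23

Answer: 23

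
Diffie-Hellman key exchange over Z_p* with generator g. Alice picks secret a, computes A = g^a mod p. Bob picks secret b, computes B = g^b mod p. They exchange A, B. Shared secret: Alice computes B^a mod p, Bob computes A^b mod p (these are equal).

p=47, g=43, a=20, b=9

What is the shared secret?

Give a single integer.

Answer: 9

Derivation:
A = 43^20 mod 47  (bits of 20 = 10100)
  bit 0 = 1: r = r^2 * 43 mod 47 = 1^2 * 43 = 1*43 = 43
  bit 1 = 0: r = r^2 mod 47 = 43^2 = 16
  bit 2 = 1: r = r^2 * 43 mod 47 = 16^2 * 43 = 21*43 = 10
  bit 3 = 0: r = r^2 mod 47 = 10^2 = 6
  bit 4 = 0: r = r^2 mod 47 = 6^2 = 36
  -> A = 36
B = 43^9 mod 47  (bits of 9 = 1001)
  bit 0 = 1: r = r^2 * 43 mod 47 = 1^2 * 43 = 1*43 = 43
  bit 1 = 0: r = r^2 mod 47 = 43^2 = 16
  bit 2 = 0: r = r^2 mod 47 = 16^2 = 21
  bit 3 = 1: r = r^2 * 43 mod 47 = 21^2 * 43 = 18*43 = 22
  -> B = 22
s = B^a = 22^20 mod 47  (bits of 20 = 10100)
  bit 0 = 1: r = r^2 * 22 mod 47 = 1^2 * 22 = 1*22 = 22
  bit 1 = 0: r = r^2 mod 47 = 22^2 = 14
  bit 2 = 1: r = r^2 * 22 mod 47 = 14^2 * 22 = 8*22 = 35
  bit 3 = 0: r = r^2 mod 47 = 35^2 = 3
  bit 4 = 0: r = r^2 mod 47 = 3^2 = 9
  -> s = B^a = 9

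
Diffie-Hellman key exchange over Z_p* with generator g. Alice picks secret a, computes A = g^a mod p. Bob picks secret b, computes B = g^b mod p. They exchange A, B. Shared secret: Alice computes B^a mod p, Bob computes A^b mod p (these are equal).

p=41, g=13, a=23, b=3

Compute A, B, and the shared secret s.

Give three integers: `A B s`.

A = 13^23 mod 41  (bits of 23 = 10111)
  bit 0 = 1: r = r^2 * 13 mod 41 = 1^2 * 13 = 1*13 = 13
  bit 1 = 0: r = r^2 mod 41 = 13^2 = 5
  bit 2 = 1: r = r^2 * 13 mod 41 = 5^2 * 13 = 25*13 = 38
  bit 3 = 1: r = r^2 * 13 mod 41 = 38^2 * 13 = 9*13 = 35
  bit 4 = 1: r = r^2 * 13 mod 41 = 35^2 * 13 = 36*13 = 17
  -> A = 17
B = 13^3 mod 41  (bits of 3 = 11)
  bit 0 = 1: r = r^2 * 13 mod 41 = 1^2 * 13 = 1*13 = 13
  bit 1 = 1: r = r^2 * 13 mod 41 = 13^2 * 13 = 5*13 = 24
  -> B = 24
s = B^a = 24^23 mod 41  (bits of 23 = 10111)
  bit 0 = 1: r = r^2 * 24 mod 41 = 1^2 * 24 = 1*24 = 24
  bit 1 = 0: r = r^2 mod 41 = 24^2 = 2
  bit 2 = 1: r = r^2 * 24 mod 41 = 2^2 * 24 = 4*24 = 14
  bit 3 = 1: r = r^2 * 24 mod 41 = 14^2 * 24 = 32*24 = 30
  bit 4 = 1: r = r^2 * 24 mod 41 = 30^2 * 24 = 39*24 = 34
  -> s = B^a = 34

Answer: 17 24 34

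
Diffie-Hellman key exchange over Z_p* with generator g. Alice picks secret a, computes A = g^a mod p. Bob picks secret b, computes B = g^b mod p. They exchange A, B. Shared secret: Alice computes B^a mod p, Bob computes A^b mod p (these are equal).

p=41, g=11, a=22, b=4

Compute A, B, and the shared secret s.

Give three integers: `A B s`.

A = 11^22 mod 41  (bits of 22 = 10110)
  bit 0 = 1: r = r^2 * 11 mod 41 = 1^2 * 11 = 1*11 = 11
  bit 1 = 0: r = r^2 mod 41 = 11^2 = 39
  bit 2 = 1: r = r^2 * 11 mod 41 = 39^2 * 11 = 4*11 = 3
  bit 3 = 1: r = r^2 * 11 mod 41 = 3^2 * 11 = 9*11 = 17
  bit 4 = 0: r = r^2 mod 41 = 17^2 = 2
  -> A = 2
B = 11^4 mod 41  (bits of 4 = 100)
  bit 0 = 1: r = r^2 * 11 mod 41 = 1^2 * 11 = 1*11 = 11
  bit 1 = 0: r = r^2 mod 41 = 11^2 = 39
  bit 2 = 0: r = r^2 mod 41 = 39^2 = 4
  -> B = 4
s = B^a = 4^22 mod 41  (bits of 22 = 10110)
  bit 0 = 1: r = r^2 * 4 mod 41 = 1^2 * 4 = 1*4 = 4
  bit 1 = 0: r = r^2 mod 41 = 4^2 = 16
  bit 2 = 1: r = r^2 * 4 mod 41 = 16^2 * 4 = 10*4 = 40
  bit 3 = 1: r = r^2 * 4 mod 41 = 40^2 * 4 = 1*4 = 4
  bit 4 = 0: r = r^2 mod 41 = 4^2 = 16
  -> s = B^a = 16

Answer: 2 4 16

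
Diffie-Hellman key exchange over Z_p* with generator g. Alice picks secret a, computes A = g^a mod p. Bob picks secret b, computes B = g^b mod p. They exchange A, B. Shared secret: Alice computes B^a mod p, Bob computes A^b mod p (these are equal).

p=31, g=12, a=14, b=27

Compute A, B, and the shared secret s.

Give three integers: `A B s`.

A = 12^14 mod 31  (bits of 14 = 1110)
  bit 0 = 1: r = r^2 * 12 mod 31 = 1^2 * 12 = 1*12 = 12
  bit 1 = 1: r = r^2 * 12 mod 31 = 12^2 * 12 = 20*12 = 23
  bit 2 = 1: r = r^2 * 12 mod 31 = 23^2 * 12 = 2*12 = 24
  bit 3 = 0: r = r^2 mod 31 = 24^2 = 18
  -> A = 18
B = 12^27 mod 31  (bits of 27 = 11011)
  bit 0 = 1: r = r^2 * 12 mod 31 = 1^2 * 12 = 1*12 = 12
  bit 1 = 1: r = r^2 * 12 mod 31 = 12^2 * 12 = 20*12 = 23
  bit 2 = 0: r = r^2 mod 31 = 23^2 = 2
  bit 3 = 1: r = r^2 * 12 mod 31 = 2^2 * 12 = 4*12 = 17
  bit 4 = 1: r = r^2 * 12 mod 31 = 17^2 * 12 = 10*12 = 27
  -> B = 27
s = B^a = 27^14 mod 31  (bits of 14 = 1110)
  bit 0 = 1: r = r^2 * 27 mod 31 = 1^2 * 27 = 1*27 = 27
  bit 1 = 1: r = r^2 * 27 mod 31 = 27^2 * 27 = 16*27 = 29
  bit 2 = 1: r = r^2 * 27 mod 31 = 29^2 * 27 = 4*27 = 15
  bit 3 = 0: r = r^2 mod 31 = 15^2 = 8
  -> s = B^a = 8

Answer: 18 27 8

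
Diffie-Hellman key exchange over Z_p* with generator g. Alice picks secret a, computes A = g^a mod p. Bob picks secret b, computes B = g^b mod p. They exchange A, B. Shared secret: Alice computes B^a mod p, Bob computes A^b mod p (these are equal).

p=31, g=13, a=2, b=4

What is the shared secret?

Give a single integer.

Answer: 7

Derivation:
A = 13^2 mod 31  (bits of 2 = 10)
  bit 0 = 1: r = r^2 * 13 mod 31 = 1^2 * 13 = 1*13 = 13
  bit 1 = 0: r = r^2 mod 31 = 13^2 = 14
  -> A = 14
B = 13^4 mod 31  (bits of 4 = 100)
  bit 0 = 1: r = r^2 * 13 mod 31 = 1^2 * 13 = 1*13 = 13
  bit 1 = 0: r = r^2 mod 31 = 13^2 = 14
  bit 2 = 0: r = r^2 mod 31 = 14^2 = 10
  -> B = 10
s = B^a = 10^2 mod 31  (bits of 2 = 10)
  bit 0 = 1: r = r^2 * 10 mod 31 = 1^2 * 10 = 1*10 = 10
  bit 1 = 0: r = r^2 mod 31 = 10^2 = 7
  -> s = B^a = 7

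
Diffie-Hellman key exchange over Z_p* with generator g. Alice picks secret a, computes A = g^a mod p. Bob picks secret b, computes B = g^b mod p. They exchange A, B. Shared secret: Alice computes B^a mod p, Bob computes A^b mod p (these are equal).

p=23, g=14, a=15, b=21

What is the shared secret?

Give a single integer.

A = 14^15 mod 23  (bits of 15 = 1111)
  bit 0 = 1: r = r^2 * 14 mod 23 = 1^2 * 14 = 1*14 = 14
  bit 1 = 1: r = r^2 * 14 mod 23 = 14^2 * 14 = 12*14 = 7
  bit 2 = 1: r = r^2 * 14 mod 23 = 7^2 * 14 = 3*14 = 19
  bit 3 = 1: r = r^2 * 14 mod 23 = 19^2 * 14 = 16*14 = 17
  -> A = 17
B = 14^21 mod 23  (bits of 21 = 10101)
  bit 0 = 1: r = r^2 * 14 mod 23 = 1^2 * 14 = 1*14 = 14
  bit 1 = 0: r = r^2 mod 23 = 14^2 = 12
  bit 2 = 1: r = r^2 * 14 mod 23 = 12^2 * 14 = 6*14 = 15
  bit 3 = 0: r = r^2 mod 23 = 15^2 = 18
  bit 4 = 1: r = r^2 * 14 mod 23 = 18^2 * 14 = 2*14 = 5
  -> B = 5
s = B^a = 5^15 mod 23  (bits of 15 = 1111)
  bit 0 = 1: r = r^2 * 5 mod 23 = 1^2 * 5 = 1*5 = 5
  bit 1 = 1: r = r^2 * 5 mod 23 = 5^2 * 5 = 2*5 = 10
  bit 2 = 1: r = r^2 * 5 mod 23 = 10^2 * 5 = 8*5 = 17
  bit 3 = 1: r = r^2 * 5 mod 23 = 17^2 * 5 = 13*5 = 19
  -> s = B^a = 19

Answer: 19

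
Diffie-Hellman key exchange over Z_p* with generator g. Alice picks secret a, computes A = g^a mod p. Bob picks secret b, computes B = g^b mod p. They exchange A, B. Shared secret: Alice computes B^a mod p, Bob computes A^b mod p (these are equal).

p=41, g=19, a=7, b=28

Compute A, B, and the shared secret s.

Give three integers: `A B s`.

A = 19^7 mod 41  (bits of 7 = 111)
  bit 0 = 1: r = r^2 * 19 mod 41 = 1^2 * 19 = 1*19 = 19
  bit 1 = 1: r = r^2 * 19 mod 41 = 19^2 * 19 = 33*19 = 12
  bit 2 = 1: r = r^2 * 19 mod 41 = 12^2 * 19 = 21*19 = 30
  -> A = 30
B = 19^28 mod 41  (bits of 28 = 11100)
  bit 0 = 1: r = r^2 * 19 mod 41 = 1^2 * 19 = 1*19 = 19
  bit 1 = 1: r = r^2 * 19 mod 41 = 19^2 * 19 = 33*19 = 12
  bit 2 = 1: r = r^2 * 19 mod 41 = 12^2 * 19 = 21*19 = 30
  bit 3 = 0: r = r^2 mod 41 = 30^2 = 39
  bit 4 = 0: r = r^2 mod 41 = 39^2 = 4
  -> B = 4
s = B^a = 4^7 mod 41  (bits of 7 = 111)
  bit 0 = 1: r = r^2 * 4 mod 41 = 1^2 * 4 = 1*4 = 4
  bit 1 = 1: r = r^2 * 4 mod 41 = 4^2 * 4 = 16*4 = 23
  bit 2 = 1: r = r^2 * 4 mod 41 = 23^2 * 4 = 37*4 = 25
  -> s = B^a = 25

Answer: 30 4 25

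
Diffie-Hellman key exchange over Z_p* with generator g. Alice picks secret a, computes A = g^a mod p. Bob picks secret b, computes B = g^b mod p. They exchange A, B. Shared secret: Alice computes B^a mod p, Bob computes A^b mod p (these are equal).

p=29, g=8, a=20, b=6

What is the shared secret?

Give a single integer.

A = 8^20 mod 29  (bits of 20 = 10100)
  bit 0 = 1: r = r^2 * 8 mod 29 = 1^2 * 8 = 1*8 = 8
  bit 1 = 0: r = r^2 mod 29 = 8^2 = 6
  bit 2 = 1: r = r^2 * 8 mod 29 = 6^2 * 8 = 7*8 = 27
  bit 3 = 0: r = r^2 mod 29 = 27^2 = 4
  bit 4 = 0: r = r^2 mod 29 = 4^2 = 16
  -> A = 16
B = 8^6 mod 29  (bits of 6 = 110)
  bit 0 = 1: r = r^2 * 8 mod 29 = 1^2 * 8 = 1*8 = 8
  bit 1 = 1: r = r^2 * 8 mod 29 = 8^2 * 8 = 6*8 = 19
  bit 2 = 0: r = r^2 mod 29 = 19^2 = 13
  -> B = 13
s = B^a = 13^20 mod 29  (bits of 20 = 10100)
  bit 0 = 1: r = r^2 * 13 mod 29 = 1^2 * 13 = 1*13 = 13
  bit 1 = 0: r = r^2 mod 29 = 13^2 = 24
  bit 2 = 1: r = r^2 * 13 mod 29 = 24^2 * 13 = 25*13 = 6
  bit 3 = 0: r = r^2 mod 29 = 6^2 = 7
  bit 4 = 0: r = r^2 mod 29 = 7^2 = 20
  -> s = B^a = 20

Answer: 20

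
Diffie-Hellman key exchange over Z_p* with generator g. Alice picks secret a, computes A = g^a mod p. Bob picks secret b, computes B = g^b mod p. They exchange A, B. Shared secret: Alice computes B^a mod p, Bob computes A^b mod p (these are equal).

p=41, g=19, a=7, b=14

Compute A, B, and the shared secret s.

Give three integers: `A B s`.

Answer: 30 39 36

Derivation:
A = 19^7 mod 41  (bits of 7 = 111)
  bit 0 = 1: r = r^2 * 19 mod 41 = 1^2 * 19 = 1*19 = 19
  bit 1 = 1: r = r^2 * 19 mod 41 = 19^2 * 19 = 33*19 = 12
  bit 2 = 1: r = r^2 * 19 mod 41 = 12^2 * 19 = 21*19 = 30
  -> A = 30
B = 19^14 mod 41  (bits of 14 = 1110)
  bit 0 = 1: r = r^2 * 19 mod 41 = 1^2 * 19 = 1*19 = 19
  bit 1 = 1: r = r^2 * 19 mod 41 = 19^2 * 19 = 33*19 = 12
  bit 2 = 1: r = r^2 * 19 mod 41 = 12^2 * 19 = 21*19 = 30
  bit 3 = 0: r = r^2 mod 41 = 30^2 = 39
  -> B = 39
s = B^a = 39^7 mod 41  (bits of 7 = 111)
  bit 0 = 1: r = r^2 * 39 mod 41 = 1^2 * 39 = 1*39 = 39
  bit 1 = 1: r = r^2 * 39 mod 41 = 39^2 * 39 = 4*39 = 33
  bit 2 = 1: r = r^2 * 39 mod 41 = 33^2 * 39 = 23*39 = 36
  -> s = B^a = 36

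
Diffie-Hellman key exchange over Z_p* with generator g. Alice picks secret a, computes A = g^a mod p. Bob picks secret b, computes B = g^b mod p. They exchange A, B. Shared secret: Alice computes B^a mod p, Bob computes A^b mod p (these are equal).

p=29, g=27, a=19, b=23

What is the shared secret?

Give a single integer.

A = 27^19 mod 29  (bits of 19 = 10011)
  bit 0 = 1: r = r^2 * 27 mod 29 = 1^2 * 27 = 1*27 = 27
  bit 1 = 0: r = r^2 mod 29 = 27^2 = 4
  bit 2 = 0: r = r^2 mod 29 = 4^2 = 16
  bit 3 = 1: r = r^2 * 27 mod 29 = 16^2 * 27 = 24*27 = 10
  bit 4 = 1: r = r^2 * 27 mod 29 = 10^2 * 27 = 13*27 = 3
  -> A = 3
B = 27^23 mod 29  (bits of 23 = 10111)
  bit 0 = 1: r = r^2 * 27 mod 29 = 1^2 * 27 = 1*27 = 27
  bit 1 = 0: r = r^2 mod 29 = 27^2 = 4
  bit 2 = 1: r = r^2 * 27 mod 29 = 4^2 * 27 = 16*27 = 26
  bit 3 = 1: r = r^2 * 27 mod 29 = 26^2 * 27 = 9*27 = 11
  bit 4 = 1: r = r^2 * 27 mod 29 = 11^2 * 27 = 5*27 = 19
  -> B = 19
s = B^a = 19^19 mod 29  (bits of 19 = 10011)
  bit 0 = 1: r = r^2 * 19 mod 29 = 1^2 * 19 = 1*19 = 19
  bit 1 = 0: r = r^2 mod 29 = 19^2 = 13
  bit 2 = 0: r = r^2 mod 29 = 13^2 = 24
  bit 3 = 1: r = r^2 * 19 mod 29 = 24^2 * 19 = 25*19 = 11
  bit 4 = 1: r = r^2 * 19 mod 29 = 11^2 * 19 = 5*19 = 8
  -> s = B^a = 8

Answer: 8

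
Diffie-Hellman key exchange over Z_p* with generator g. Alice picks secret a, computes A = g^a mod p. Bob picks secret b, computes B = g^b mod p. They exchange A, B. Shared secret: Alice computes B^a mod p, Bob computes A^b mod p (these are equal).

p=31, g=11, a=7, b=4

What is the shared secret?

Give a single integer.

A = 11^7 mod 31  (bits of 7 = 111)
  bit 0 = 1: r = r^2 * 11 mod 31 = 1^2 * 11 = 1*11 = 11
  bit 1 = 1: r = r^2 * 11 mod 31 = 11^2 * 11 = 28*11 = 29
  bit 2 = 1: r = r^2 * 11 mod 31 = 29^2 * 11 = 4*11 = 13
  -> A = 13
B = 11^4 mod 31  (bits of 4 = 100)
  bit 0 = 1: r = r^2 * 11 mod 31 = 1^2 * 11 = 1*11 = 11
  bit 1 = 0: r = r^2 mod 31 = 11^2 = 28
  bit 2 = 0: r = r^2 mod 31 = 28^2 = 9
  -> B = 9
s = B^a = 9^7 mod 31  (bits of 7 = 111)
  bit 0 = 1: r = r^2 * 9 mod 31 = 1^2 * 9 = 1*9 = 9
  bit 1 = 1: r = r^2 * 9 mod 31 = 9^2 * 9 = 19*9 = 16
  bit 2 = 1: r = r^2 * 9 mod 31 = 16^2 * 9 = 8*9 = 10
  -> s = B^a = 10

Answer: 10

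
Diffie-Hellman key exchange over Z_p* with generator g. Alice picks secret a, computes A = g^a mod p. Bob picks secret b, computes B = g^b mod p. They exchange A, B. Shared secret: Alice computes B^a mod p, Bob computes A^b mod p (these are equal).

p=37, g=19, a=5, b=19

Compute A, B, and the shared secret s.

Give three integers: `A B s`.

Answer: 22 18 15

Derivation:
A = 19^5 mod 37  (bits of 5 = 101)
  bit 0 = 1: r = r^2 * 19 mod 37 = 1^2 * 19 = 1*19 = 19
  bit 1 = 0: r = r^2 mod 37 = 19^2 = 28
  bit 2 = 1: r = r^2 * 19 mod 37 = 28^2 * 19 = 7*19 = 22
  -> A = 22
B = 19^19 mod 37  (bits of 19 = 10011)
  bit 0 = 1: r = r^2 * 19 mod 37 = 1^2 * 19 = 1*19 = 19
  bit 1 = 0: r = r^2 mod 37 = 19^2 = 28
  bit 2 = 0: r = r^2 mod 37 = 28^2 = 7
  bit 3 = 1: r = r^2 * 19 mod 37 = 7^2 * 19 = 12*19 = 6
  bit 4 = 1: r = r^2 * 19 mod 37 = 6^2 * 19 = 36*19 = 18
  -> B = 18
s = B^a = 18^5 mod 37  (bits of 5 = 101)
  bit 0 = 1: r = r^2 * 18 mod 37 = 1^2 * 18 = 1*18 = 18
  bit 1 = 0: r = r^2 mod 37 = 18^2 = 28
  bit 2 = 1: r = r^2 * 18 mod 37 = 28^2 * 18 = 7*18 = 15
  -> s = B^a = 15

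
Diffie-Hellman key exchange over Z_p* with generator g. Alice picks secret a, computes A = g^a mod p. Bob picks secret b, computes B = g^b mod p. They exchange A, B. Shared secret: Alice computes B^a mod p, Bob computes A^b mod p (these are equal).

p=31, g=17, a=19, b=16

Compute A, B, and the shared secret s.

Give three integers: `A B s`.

Answer: 24 14 7

Derivation:
A = 17^19 mod 31  (bits of 19 = 10011)
  bit 0 = 1: r = r^2 * 17 mod 31 = 1^2 * 17 = 1*17 = 17
  bit 1 = 0: r = r^2 mod 31 = 17^2 = 10
  bit 2 = 0: r = r^2 mod 31 = 10^2 = 7
  bit 3 = 1: r = r^2 * 17 mod 31 = 7^2 * 17 = 18*17 = 27
  bit 4 = 1: r = r^2 * 17 mod 31 = 27^2 * 17 = 16*17 = 24
  -> A = 24
B = 17^16 mod 31  (bits of 16 = 10000)
  bit 0 = 1: r = r^2 * 17 mod 31 = 1^2 * 17 = 1*17 = 17
  bit 1 = 0: r = r^2 mod 31 = 17^2 = 10
  bit 2 = 0: r = r^2 mod 31 = 10^2 = 7
  bit 3 = 0: r = r^2 mod 31 = 7^2 = 18
  bit 4 = 0: r = r^2 mod 31 = 18^2 = 14
  -> B = 14
s = B^a = 14^19 mod 31  (bits of 19 = 10011)
  bit 0 = 1: r = r^2 * 14 mod 31 = 1^2 * 14 = 1*14 = 14
  bit 1 = 0: r = r^2 mod 31 = 14^2 = 10
  bit 2 = 0: r = r^2 mod 31 = 10^2 = 7
  bit 3 = 1: r = r^2 * 14 mod 31 = 7^2 * 14 = 18*14 = 4
  bit 4 = 1: r = r^2 * 14 mod 31 = 4^2 * 14 = 16*14 = 7
  -> s = B^a = 7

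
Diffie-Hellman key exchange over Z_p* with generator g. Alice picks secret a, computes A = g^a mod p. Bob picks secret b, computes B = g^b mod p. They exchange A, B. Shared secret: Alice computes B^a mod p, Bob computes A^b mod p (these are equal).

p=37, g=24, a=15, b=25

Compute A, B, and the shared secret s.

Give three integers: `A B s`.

Answer: 8 32 8

Derivation:
A = 24^15 mod 37  (bits of 15 = 1111)
  bit 0 = 1: r = r^2 * 24 mod 37 = 1^2 * 24 = 1*24 = 24
  bit 1 = 1: r = r^2 * 24 mod 37 = 24^2 * 24 = 21*24 = 23
  bit 2 = 1: r = r^2 * 24 mod 37 = 23^2 * 24 = 11*24 = 5
  bit 3 = 1: r = r^2 * 24 mod 37 = 5^2 * 24 = 25*24 = 8
  -> A = 8
B = 24^25 mod 37  (bits of 25 = 11001)
  bit 0 = 1: r = r^2 * 24 mod 37 = 1^2 * 24 = 1*24 = 24
  bit 1 = 1: r = r^2 * 24 mod 37 = 24^2 * 24 = 21*24 = 23
  bit 2 = 0: r = r^2 mod 37 = 23^2 = 11
  bit 3 = 0: r = r^2 mod 37 = 11^2 = 10
  bit 4 = 1: r = r^2 * 24 mod 37 = 10^2 * 24 = 26*24 = 32
  -> B = 32
s = B^a = 32^15 mod 37  (bits of 15 = 1111)
  bit 0 = 1: r = r^2 * 32 mod 37 = 1^2 * 32 = 1*32 = 32
  bit 1 = 1: r = r^2 * 32 mod 37 = 32^2 * 32 = 25*32 = 23
  bit 2 = 1: r = r^2 * 32 mod 37 = 23^2 * 32 = 11*32 = 19
  bit 3 = 1: r = r^2 * 32 mod 37 = 19^2 * 32 = 28*32 = 8
  -> s = B^a = 8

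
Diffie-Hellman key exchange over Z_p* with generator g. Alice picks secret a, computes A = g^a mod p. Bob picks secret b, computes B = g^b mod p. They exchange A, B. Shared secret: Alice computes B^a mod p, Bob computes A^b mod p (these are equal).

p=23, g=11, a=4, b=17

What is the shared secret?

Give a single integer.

A = 11^4 mod 23  (bits of 4 = 100)
  bit 0 = 1: r = r^2 * 11 mod 23 = 1^2 * 11 = 1*11 = 11
  bit 1 = 0: r = r^2 mod 23 = 11^2 = 6
  bit 2 = 0: r = r^2 mod 23 = 6^2 = 13
  -> A = 13
B = 11^17 mod 23  (bits of 17 = 10001)
  bit 0 = 1: r = r^2 * 11 mod 23 = 1^2 * 11 = 1*11 = 11
  bit 1 = 0: r = r^2 mod 23 = 11^2 = 6
  bit 2 = 0: r = r^2 mod 23 = 6^2 = 13
  bit 3 = 0: r = r^2 mod 23 = 13^2 = 8
  bit 4 = 1: r = r^2 * 11 mod 23 = 8^2 * 11 = 18*11 = 14
  -> B = 14
s = B^a = 14^4 mod 23  (bits of 4 = 100)
  bit 0 = 1: r = r^2 * 14 mod 23 = 1^2 * 14 = 1*14 = 14
  bit 1 = 0: r = r^2 mod 23 = 14^2 = 12
  bit 2 = 0: r = r^2 mod 23 = 12^2 = 6
  -> s = B^a = 6

Answer: 6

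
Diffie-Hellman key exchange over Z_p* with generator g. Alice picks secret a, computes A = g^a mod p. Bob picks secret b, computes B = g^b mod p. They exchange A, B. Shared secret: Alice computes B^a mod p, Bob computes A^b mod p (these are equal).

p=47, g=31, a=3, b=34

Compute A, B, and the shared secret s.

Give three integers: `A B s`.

Answer: 40 12 36

Derivation:
A = 31^3 mod 47  (bits of 3 = 11)
  bit 0 = 1: r = r^2 * 31 mod 47 = 1^2 * 31 = 1*31 = 31
  bit 1 = 1: r = r^2 * 31 mod 47 = 31^2 * 31 = 21*31 = 40
  -> A = 40
B = 31^34 mod 47  (bits of 34 = 100010)
  bit 0 = 1: r = r^2 * 31 mod 47 = 1^2 * 31 = 1*31 = 31
  bit 1 = 0: r = r^2 mod 47 = 31^2 = 21
  bit 2 = 0: r = r^2 mod 47 = 21^2 = 18
  bit 3 = 0: r = r^2 mod 47 = 18^2 = 42
  bit 4 = 1: r = r^2 * 31 mod 47 = 42^2 * 31 = 25*31 = 23
  bit 5 = 0: r = r^2 mod 47 = 23^2 = 12
  -> B = 12
s = B^a = 12^3 mod 47  (bits of 3 = 11)
  bit 0 = 1: r = r^2 * 12 mod 47 = 1^2 * 12 = 1*12 = 12
  bit 1 = 1: r = r^2 * 12 mod 47 = 12^2 * 12 = 3*12 = 36
  -> s = B^a = 36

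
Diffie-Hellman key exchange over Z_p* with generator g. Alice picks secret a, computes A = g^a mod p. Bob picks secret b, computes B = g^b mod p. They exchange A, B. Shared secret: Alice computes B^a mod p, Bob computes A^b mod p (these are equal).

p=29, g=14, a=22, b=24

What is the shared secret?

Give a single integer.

A = 14^22 mod 29  (bits of 22 = 10110)
  bit 0 = 1: r = r^2 * 14 mod 29 = 1^2 * 14 = 1*14 = 14
  bit 1 = 0: r = r^2 mod 29 = 14^2 = 22
  bit 2 = 1: r = r^2 * 14 mod 29 = 22^2 * 14 = 20*14 = 19
  bit 3 = 1: r = r^2 * 14 mod 29 = 19^2 * 14 = 13*14 = 8
  bit 4 = 0: r = r^2 mod 29 = 8^2 = 6
  -> A = 6
B = 14^24 mod 29  (bits of 24 = 11000)
  bit 0 = 1: r = r^2 * 14 mod 29 = 1^2 * 14 = 1*14 = 14
  bit 1 = 1: r = r^2 * 14 mod 29 = 14^2 * 14 = 22*14 = 18
  bit 2 = 0: r = r^2 mod 29 = 18^2 = 5
  bit 3 = 0: r = r^2 mod 29 = 5^2 = 25
  bit 4 = 0: r = r^2 mod 29 = 25^2 = 16
  -> B = 16
s = B^a = 16^22 mod 29  (bits of 22 = 10110)
  bit 0 = 1: r = r^2 * 16 mod 29 = 1^2 * 16 = 1*16 = 16
  bit 1 = 0: r = r^2 mod 29 = 16^2 = 24
  bit 2 = 1: r = r^2 * 16 mod 29 = 24^2 * 16 = 25*16 = 23
  bit 3 = 1: r = r^2 * 16 mod 29 = 23^2 * 16 = 7*16 = 25
  bit 4 = 0: r = r^2 mod 29 = 25^2 = 16
  -> s = B^a = 16

Answer: 16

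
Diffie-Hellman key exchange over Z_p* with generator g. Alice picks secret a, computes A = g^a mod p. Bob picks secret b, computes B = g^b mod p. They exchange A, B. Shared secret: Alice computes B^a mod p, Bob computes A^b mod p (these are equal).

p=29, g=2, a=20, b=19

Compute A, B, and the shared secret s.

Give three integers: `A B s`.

Answer: 23 26 25

Derivation:
A = 2^20 mod 29  (bits of 20 = 10100)
  bit 0 = 1: r = r^2 * 2 mod 29 = 1^2 * 2 = 1*2 = 2
  bit 1 = 0: r = r^2 mod 29 = 2^2 = 4
  bit 2 = 1: r = r^2 * 2 mod 29 = 4^2 * 2 = 16*2 = 3
  bit 3 = 0: r = r^2 mod 29 = 3^2 = 9
  bit 4 = 0: r = r^2 mod 29 = 9^2 = 23
  -> A = 23
B = 2^19 mod 29  (bits of 19 = 10011)
  bit 0 = 1: r = r^2 * 2 mod 29 = 1^2 * 2 = 1*2 = 2
  bit 1 = 0: r = r^2 mod 29 = 2^2 = 4
  bit 2 = 0: r = r^2 mod 29 = 4^2 = 16
  bit 3 = 1: r = r^2 * 2 mod 29 = 16^2 * 2 = 24*2 = 19
  bit 4 = 1: r = r^2 * 2 mod 29 = 19^2 * 2 = 13*2 = 26
  -> B = 26
s = B^a = 26^20 mod 29  (bits of 20 = 10100)
  bit 0 = 1: r = r^2 * 26 mod 29 = 1^2 * 26 = 1*26 = 26
  bit 1 = 0: r = r^2 mod 29 = 26^2 = 9
  bit 2 = 1: r = r^2 * 26 mod 29 = 9^2 * 26 = 23*26 = 18
  bit 3 = 0: r = r^2 mod 29 = 18^2 = 5
  bit 4 = 0: r = r^2 mod 29 = 5^2 = 25
  -> s = B^a = 25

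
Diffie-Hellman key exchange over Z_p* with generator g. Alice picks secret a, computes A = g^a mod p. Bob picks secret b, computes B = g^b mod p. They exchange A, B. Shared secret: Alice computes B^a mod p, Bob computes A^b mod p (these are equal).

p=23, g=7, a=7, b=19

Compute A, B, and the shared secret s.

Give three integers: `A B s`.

A = 7^7 mod 23  (bits of 7 = 111)
  bit 0 = 1: r = r^2 * 7 mod 23 = 1^2 * 7 = 1*7 = 7
  bit 1 = 1: r = r^2 * 7 mod 23 = 7^2 * 7 = 3*7 = 21
  bit 2 = 1: r = r^2 * 7 mod 23 = 21^2 * 7 = 4*7 = 5
  -> A = 5
B = 7^19 mod 23  (bits of 19 = 10011)
  bit 0 = 1: r = r^2 * 7 mod 23 = 1^2 * 7 = 1*7 = 7
  bit 1 = 0: r = r^2 mod 23 = 7^2 = 3
  bit 2 = 0: r = r^2 mod 23 = 3^2 = 9
  bit 3 = 1: r = r^2 * 7 mod 23 = 9^2 * 7 = 12*7 = 15
  bit 4 = 1: r = r^2 * 7 mod 23 = 15^2 * 7 = 18*7 = 11
  -> B = 11
s = B^a = 11^7 mod 23  (bits of 7 = 111)
  bit 0 = 1: r = r^2 * 11 mod 23 = 1^2 * 11 = 1*11 = 11
  bit 1 = 1: r = r^2 * 11 mod 23 = 11^2 * 11 = 6*11 = 20
  bit 2 = 1: r = r^2 * 11 mod 23 = 20^2 * 11 = 9*11 = 7
  -> s = B^a = 7

Answer: 5 11 7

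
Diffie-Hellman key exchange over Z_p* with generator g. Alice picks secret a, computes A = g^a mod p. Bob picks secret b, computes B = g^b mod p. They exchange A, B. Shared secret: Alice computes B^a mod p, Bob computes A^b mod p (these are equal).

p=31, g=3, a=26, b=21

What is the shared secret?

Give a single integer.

A = 3^26 mod 31  (bits of 26 = 11010)
  bit 0 = 1: r = r^2 * 3 mod 31 = 1^2 * 3 = 1*3 = 3
  bit 1 = 1: r = r^2 * 3 mod 31 = 3^2 * 3 = 9*3 = 27
  bit 2 = 0: r = r^2 mod 31 = 27^2 = 16
  bit 3 = 1: r = r^2 * 3 mod 31 = 16^2 * 3 = 8*3 = 24
  bit 4 = 0: r = r^2 mod 31 = 24^2 = 18
  -> A = 18
B = 3^21 mod 31  (bits of 21 = 10101)
  bit 0 = 1: r = r^2 * 3 mod 31 = 1^2 * 3 = 1*3 = 3
  bit 1 = 0: r = r^2 mod 31 = 3^2 = 9
  bit 2 = 1: r = r^2 * 3 mod 31 = 9^2 * 3 = 19*3 = 26
  bit 3 = 0: r = r^2 mod 31 = 26^2 = 25
  bit 4 = 1: r = r^2 * 3 mod 31 = 25^2 * 3 = 5*3 = 15
  -> B = 15
s = B^a = 15^26 mod 31  (bits of 26 = 11010)
  bit 0 = 1: r = r^2 * 15 mod 31 = 1^2 * 15 = 1*15 = 15
  bit 1 = 1: r = r^2 * 15 mod 31 = 15^2 * 15 = 8*15 = 27
  bit 2 = 0: r = r^2 mod 31 = 27^2 = 16
  bit 3 = 1: r = r^2 * 15 mod 31 = 16^2 * 15 = 8*15 = 27
  bit 4 = 0: r = r^2 mod 31 = 27^2 = 16
  -> s = B^a = 16

Answer: 16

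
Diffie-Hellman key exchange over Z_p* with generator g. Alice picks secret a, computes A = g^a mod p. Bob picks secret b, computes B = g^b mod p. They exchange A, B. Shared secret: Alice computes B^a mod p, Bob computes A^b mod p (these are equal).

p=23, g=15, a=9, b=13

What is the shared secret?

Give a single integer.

A = 15^9 mod 23  (bits of 9 = 1001)
  bit 0 = 1: r = r^2 * 15 mod 23 = 1^2 * 15 = 1*15 = 15
  bit 1 = 0: r = r^2 mod 23 = 15^2 = 18
  bit 2 = 0: r = r^2 mod 23 = 18^2 = 2
  bit 3 = 1: r = r^2 * 15 mod 23 = 2^2 * 15 = 4*15 = 14
  -> A = 14
B = 15^13 mod 23  (bits of 13 = 1101)
  bit 0 = 1: r = r^2 * 15 mod 23 = 1^2 * 15 = 1*15 = 15
  bit 1 = 1: r = r^2 * 15 mod 23 = 15^2 * 15 = 18*15 = 17
  bit 2 = 0: r = r^2 mod 23 = 17^2 = 13
  bit 3 = 1: r = r^2 * 15 mod 23 = 13^2 * 15 = 8*15 = 5
  -> B = 5
s = B^a = 5^9 mod 23  (bits of 9 = 1001)
  bit 0 = 1: r = r^2 * 5 mod 23 = 1^2 * 5 = 1*5 = 5
  bit 1 = 0: r = r^2 mod 23 = 5^2 = 2
  bit 2 = 0: r = r^2 mod 23 = 2^2 = 4
  bit 3 = 1: r = r^2 * 5 mod 23 = 4^2 * 5 = 16*5 = 11
  -> s = B^a = 11

Answer: 11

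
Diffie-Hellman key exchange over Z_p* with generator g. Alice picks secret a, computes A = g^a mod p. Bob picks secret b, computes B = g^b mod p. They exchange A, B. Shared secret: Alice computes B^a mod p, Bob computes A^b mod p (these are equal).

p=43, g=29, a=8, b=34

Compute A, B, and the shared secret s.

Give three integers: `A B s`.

A = 29^8 mod 43  (bits of 8 = 1000)
  bit 0 = 1: r = r^2 * 29 mod 43 = 1^2 * 29 = 1*29 = 29
  bit 1 = 0: r = r^2 mod 43 = 29^2 = 24
  bit 2 = 0: r = r^2 mod 43 = 24^2 = 17
  bit 3 = 0: r = r^2 mod 43 = 17^2 = 31
  -> A = 31
B = 29^34 mod 43  (bits of 34 = 100010)
  bit 0 = 1: r = r^2 * 29 mod 43 = 1^2 * 29 = 1*29 = 29
  bit 1 = 0: r = r^2 mod 43 = 29^2 = 24
  bit 2 = 0: r = r^2 mod 43 = 24^2 = 17
  bit 3 = 0: r = r^2 mod 43 = 17^2 = 31
  bit 4 = 1: r = r^2 * 29 mod 43 = 31^2 * 29 = 15*29 = 5
  bit 5 = 0: r = r^2 mod 43 = 5^2 = 25
  -> B = 25
s = B^a = 25^8 mod 43  (bits of 8 = 1000)
  bit 0 = 1: r = r^2 * 25 mod 43 = 1^2 * 25 = 1*25 = 25
  bit 1 = 0: r = r^2 mod 43 = 25^2 = 23
  bit 2 = 0: r = r^2 mod 43 = 23^2 = 13
  bit 3 = 0: r = r^2 mod 43 = 13^2 = 40
  -> s = B^a = 40

Answer: 31 25 40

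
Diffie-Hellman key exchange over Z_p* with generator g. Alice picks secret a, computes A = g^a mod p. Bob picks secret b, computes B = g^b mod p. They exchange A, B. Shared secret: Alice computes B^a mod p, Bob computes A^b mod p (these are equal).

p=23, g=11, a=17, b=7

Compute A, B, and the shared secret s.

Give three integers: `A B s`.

Answer: 14 7 19

Derivation:
A = 11^17 mod 23  (bits of 17 = 10001)
  bit 0 = 1: r = r^2 * 11 mod 23 = 1^2 * 11 = 1*11 = 11
  bit 1 = 0: r = r^2 mod 23 = 11^2 = 6
  bit 2 = 0: r = r^2 mod 23 = 6^2 = 13
  bit 3 = 0: r = r^2 mod 23 = 13^2 = 8
  bit 4 = 1: r = r^2 * 11 mod 23 = 8^2 * 11 = 18*11 = 14
  -> A = 14
B = 11^7 mod 23  (bits of 7 = 111)
  bit 0 = 1: r = r^2 * 11 mod 23 = 1^2 * 11 = 1*11 = 11
  bit 1 = 1: r = r^2 * 11 mod 23 = 11^2 * 11 = 6*11 = 20
  bit 2 = 1: r = r^2 * 11 mod 23 = 20^2 * 11 = 9*11 = 7
  -> B = 7
s = B^a = 7^17 mod 23  (bits of 17 = 10001)
  bit 0 = 1: r = r^2 * 7 mod 23 = 1^2 * 7 = 1*7 = 7
  bit 1 = 0: r = r^2 mod 23 = 7^2 = 3
  bit 2 = 0: r = r^2 mod 23 = 3^2 = 9
  bit 3 = 0: r = r^2 mod 23 = 9^2 = 12
  bit 4 = 1: r = r^2 * 7 mod 23 = 12^2 * 7 = 6*7 = 19
  -> s = B^a = 19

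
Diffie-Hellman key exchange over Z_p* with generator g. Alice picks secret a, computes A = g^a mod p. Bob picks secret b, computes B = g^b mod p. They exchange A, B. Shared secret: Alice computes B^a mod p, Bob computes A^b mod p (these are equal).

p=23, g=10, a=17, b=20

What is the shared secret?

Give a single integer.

A = 10^17 mod 23  (bits of 17 = 10001)
  bit 0 = 1: r = r^2 * 10 mod 23 = 1^2 * 10 = 1*10 = 10
  bit 1 = 0: r = r^2 mod 23 = 10^2 = 8
  bit 2 = 0: r = r^2 mod 23 = 8^2 = 18
  bit 3 = 0: r = r^2 mod 23 = 18^2 = 2
  bit 4 = 1: r = r^2 * 10 mod 23 = 2^2 * 10 = 4*10 = 17
  -> A = 17
B = 10^20 mod 23  (bits of 20 = 10100)
  bit 0 = 1: r = r^2 * 10 mod 23 = 1^2 * 10 = 1*10 = 10
  bit 1 = 0: r = r^2 mod 23 = 10^2 = 8
  bit 2 = 1: r = r^2 * 10 mod 23 = 8^2 * 10 = 18*10 = 19
  bit 3 = 0: r = r^2 mod 23 = 19^2 = 16
  bit 4 = 0: r = r^2 mod 23 = 16^2 = 3
  -> B = 3
s = B^a = 3^17 mod 23  (bits of 17 = 10001)
  bit 0 = 1: r = r^2 * 3 mod 23 = 1^2 * 3 = 1*3 = 3
  bit 1 = 0: r = r^2 mod 23 = 3^2 = 9
  bit 2 = 0: r = r^2 mod 23 = 9^2 = 12
  bit 3 = 0: r = r^2 mod 23 = 12^2 = 6
  bit 4 = 1: r = r^2 * 3 mod 23 = 6^2 * 3 = 13*3 = 16
  -> s = B^a = 16

Answer: 16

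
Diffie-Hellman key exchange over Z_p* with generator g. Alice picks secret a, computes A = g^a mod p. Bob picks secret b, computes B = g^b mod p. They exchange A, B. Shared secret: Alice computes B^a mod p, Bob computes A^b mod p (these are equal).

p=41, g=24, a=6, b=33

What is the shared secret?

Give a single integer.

A = 24^6 mod 41  (bits of 6 = 110)
  bit 0 = 1: r = r^2 * 24 mod 41 = 1^2 * 24 = 1*24 = 24
  bit 1 = 1: r = r^2 * 24 mod 41 = 24^2 * 24 = 2*24 = 7
  bit 2 = 0: r = r^2 mod 41 = 7^2 = 8
  -> A = 8
B = 24^33 mod 41  (bits of 33 = 100001)
  bit 0 = 1: r = r^2 * 24 mod 41 = 1^2 * 24 = 1*24 = 24
  bit 1 = 0: r = r^2 mod 41 = 24^2 = 2
  bit 2 = 0: r = r^2 mod 41 = 2^2 = 4
  bit 3 = 0: r = r^2 mod 41 = 4^2 = 16
  bit 4 = 0: r = r^2 mod 41 = 16^2 = 10
  bit 5 = 1: r = r^2 * 24 mod 41 = 10^2 * 24 = 18*24 = 22
  -> B = 22
s = B^a = 22^6 mod 41  (bits of 6 = 110)
  bit 0 = 1: r = r^2 * 22 mod 41 = 1^2 * 22 = 1*22 = 22
  bit 1 = 1: r = r^2 * 22 mod 41 = 22^2 * 22 = 33*22 = 29
  bit 2 = 0: r = r^2 mod 41 = 29^2 = 21
  -> s = B^a = 21

Answer: 21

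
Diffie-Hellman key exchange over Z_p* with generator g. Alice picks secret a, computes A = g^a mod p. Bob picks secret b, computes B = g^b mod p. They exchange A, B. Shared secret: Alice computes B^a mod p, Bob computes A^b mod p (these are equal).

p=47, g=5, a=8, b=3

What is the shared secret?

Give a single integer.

A = 5^8 mod 47  (bits of 8 = 1000)
  bit 0 = 1: r = r^2 * 5 mod 47 = 1^2 * 5 = 1*5 = 5
  bit 1 = 0: r = r^2 mod 47 = 5^2 = 25
  bit 2 = 0: r = r^2 mod 47 = 25^2 = 14
  bit 3 = 0: r = r^2 mod 47 = 14^2 = 8
  -> A = 8
B = 5^3 mod 47  (bits of 3 = 11)
  bit 0 = 1: r = r^2 * 5 mod 47 = 1^2 * 5 = 1*5 = 5
  bit 1 = 1: r = r^2 * 5 mod 47 = 5^2 * 5 = 25*5 = 31
  -> B = 31
s = B^a = 31^8 mod 47  (bits of 8 = 1000)
  bit 0 = 1: r = r^2 * 31 mod 47 = 1^2 * 31 = 1*31 = 31
  bit 1 = 0: r = r^2 mod 47 = 31^2 = 21
  bit 2 = 0: r = r^2 mod 47 = 21^2 = 18
  bit 3 = 0: r = r^2 mod 47 = 18^2 = 42
  -> s = B^a = 42

Answer: 42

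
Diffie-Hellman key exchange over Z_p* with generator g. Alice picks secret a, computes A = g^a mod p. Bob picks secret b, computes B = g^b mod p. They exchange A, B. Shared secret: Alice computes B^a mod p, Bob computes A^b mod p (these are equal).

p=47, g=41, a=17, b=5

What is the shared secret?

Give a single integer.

Answer: 35

Derivation:
A = 41^17 mod 47  (bits of 17 = 10001)
  bit 0 = 1: r = r^2 * 41 mod 47 = 1^2 * 41 = 1*41 = 41
  bit 1 = 0: r = r^2 mod 47 = 41^2 = 36
  bit 2 = 0: r = r^2 mod 47 = 36^2 = 27
  bit 3 = 0: r = r^2 mod 47 = 27^2 = 24
  bit 4 = 1: r = r^2 * 41 mod 47 = 24^2 * 41 = 12*41 = 22
  -> A = 22
B = 41^5 mod 47  (bits of 5 = 101)
  bit 0 = 1: r = r^2 * 41 mod 47 = 1^2 * 41 = 1*41 = 41
  bit 1 = 0: r = r^2 mod 47 = 41^2 = 36
  bit 2 = 1: r = r^2 * 41 mod 47 = 36^2 * 41 = 27*41 = 26
  -> B = 26
s = B^a = 26^17 mod 47  (bits of 17 = 10001)
  bit 0 = 1: r = r^2 * 26 mod 47 = 1^2 * 26 = 1*26 = 26
  bit 1 = 0: r = r^2 mod 47 = 26^2 = 18
  bit 2 = 0: r = r^2 mod 47 = 18^2 = 42
  bit 3 = 0: r = r^2 mod 47 = 42^2 = 25
  bit 4 = 1: r = r^2 * 26 mod 47 = 25^2 * 26 = 14*26 = 35
  -> s = B^a = 35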